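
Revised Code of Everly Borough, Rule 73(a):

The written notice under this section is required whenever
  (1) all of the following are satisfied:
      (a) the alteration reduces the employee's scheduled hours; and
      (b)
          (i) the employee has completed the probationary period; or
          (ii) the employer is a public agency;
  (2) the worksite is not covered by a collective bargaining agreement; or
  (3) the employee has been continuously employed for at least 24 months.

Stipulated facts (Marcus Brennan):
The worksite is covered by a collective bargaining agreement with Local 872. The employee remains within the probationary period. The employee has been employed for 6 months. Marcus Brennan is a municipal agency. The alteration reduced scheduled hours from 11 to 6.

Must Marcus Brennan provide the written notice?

(a) hours reduced — met.
(i) past probation — not met.
(ii) public agency — holds.
(b): F OR T → true.
(1): T AND T → true.
(2) no CBA — not met.
(3) tenure ≥ 24 mo. — fails.
Overall = T OR F OR F = true.

Yes — required.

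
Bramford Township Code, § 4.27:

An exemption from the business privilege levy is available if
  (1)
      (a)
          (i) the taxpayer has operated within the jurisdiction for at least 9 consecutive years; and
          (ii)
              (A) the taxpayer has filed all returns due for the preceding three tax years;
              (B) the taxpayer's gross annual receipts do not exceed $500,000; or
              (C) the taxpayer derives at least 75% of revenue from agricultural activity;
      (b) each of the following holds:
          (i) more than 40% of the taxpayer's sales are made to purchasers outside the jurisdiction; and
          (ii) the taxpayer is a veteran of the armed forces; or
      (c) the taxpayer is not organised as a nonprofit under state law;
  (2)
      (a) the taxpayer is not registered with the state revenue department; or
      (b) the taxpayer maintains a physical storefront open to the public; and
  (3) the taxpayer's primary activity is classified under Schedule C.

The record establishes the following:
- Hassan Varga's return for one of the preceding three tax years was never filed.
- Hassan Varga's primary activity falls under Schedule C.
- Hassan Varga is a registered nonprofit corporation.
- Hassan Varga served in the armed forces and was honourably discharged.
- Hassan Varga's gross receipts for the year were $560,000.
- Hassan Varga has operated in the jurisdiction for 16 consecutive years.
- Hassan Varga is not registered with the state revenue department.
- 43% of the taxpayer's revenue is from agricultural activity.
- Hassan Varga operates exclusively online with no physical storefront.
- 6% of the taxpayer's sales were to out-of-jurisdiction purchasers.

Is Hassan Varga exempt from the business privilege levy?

(i) ≥ 9 yrs in jurisdiction — holds.
(A) returns current — not met.
(B) receipts ≤ $500,000 — not satisfied.
(C) ≥75% agricultural — not satisfied.
(ii) = F OR F OR F = false.
So (a) is not satisfied (T AND F).
(i) >40% out-of-jur. sales — not satisfied.
(ii) veteran — satisfied.
(b): F AND T → false.
(c) not (nonprofit) — not met.
So (1) is not satisfied (F OR F OR F).
(a) not (state-registered) — holds.
(b) has storefront — fails.
(2): T OR F → true.
(3) Schedule C activity — satisfied.
So Overall is not satisfied (F AND T AND T).

No — not exempt.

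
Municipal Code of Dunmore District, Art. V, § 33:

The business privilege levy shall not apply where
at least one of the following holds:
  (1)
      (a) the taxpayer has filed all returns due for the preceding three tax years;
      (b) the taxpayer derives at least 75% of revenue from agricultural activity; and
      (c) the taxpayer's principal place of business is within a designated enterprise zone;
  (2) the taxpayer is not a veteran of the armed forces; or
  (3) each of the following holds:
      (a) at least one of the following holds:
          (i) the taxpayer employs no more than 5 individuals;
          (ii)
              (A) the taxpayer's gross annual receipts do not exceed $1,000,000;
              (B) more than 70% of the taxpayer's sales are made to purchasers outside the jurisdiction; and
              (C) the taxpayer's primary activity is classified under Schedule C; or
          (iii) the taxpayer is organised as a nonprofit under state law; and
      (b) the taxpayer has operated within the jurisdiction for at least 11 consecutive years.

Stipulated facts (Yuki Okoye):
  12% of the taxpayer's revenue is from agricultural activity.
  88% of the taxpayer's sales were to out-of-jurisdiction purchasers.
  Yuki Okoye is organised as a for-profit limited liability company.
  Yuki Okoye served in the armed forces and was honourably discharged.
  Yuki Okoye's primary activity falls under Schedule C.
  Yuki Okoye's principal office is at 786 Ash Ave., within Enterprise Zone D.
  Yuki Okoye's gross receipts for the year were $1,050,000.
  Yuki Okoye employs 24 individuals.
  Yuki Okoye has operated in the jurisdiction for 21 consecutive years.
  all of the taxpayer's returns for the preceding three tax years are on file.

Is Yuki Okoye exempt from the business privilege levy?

(a) returns current — met.
(b) ≥75% agricultural — not met.
(c) in enterprise zone — satisfied.
(1) = T AND F AND T = false.
(2) not (veteran) — not satisfied.
(i) ≤ 5 employees — fails.
(A) receipts ≤ $1,000,000 — not satisfied.
(B) >70% out-of-jur. sales — holds.
(C) Schedule C activity — met.
So (ii) is not satisfied (F AND T AND T).
(iii) nonprofit — fails.
(a): F OR F OR F → false.
(b) ≥ 11 yrs in jurisdiction — satisfied.
So (3) is not satisfied (F AND T).
Overall = F OR F OR F = false.

No — not exempt.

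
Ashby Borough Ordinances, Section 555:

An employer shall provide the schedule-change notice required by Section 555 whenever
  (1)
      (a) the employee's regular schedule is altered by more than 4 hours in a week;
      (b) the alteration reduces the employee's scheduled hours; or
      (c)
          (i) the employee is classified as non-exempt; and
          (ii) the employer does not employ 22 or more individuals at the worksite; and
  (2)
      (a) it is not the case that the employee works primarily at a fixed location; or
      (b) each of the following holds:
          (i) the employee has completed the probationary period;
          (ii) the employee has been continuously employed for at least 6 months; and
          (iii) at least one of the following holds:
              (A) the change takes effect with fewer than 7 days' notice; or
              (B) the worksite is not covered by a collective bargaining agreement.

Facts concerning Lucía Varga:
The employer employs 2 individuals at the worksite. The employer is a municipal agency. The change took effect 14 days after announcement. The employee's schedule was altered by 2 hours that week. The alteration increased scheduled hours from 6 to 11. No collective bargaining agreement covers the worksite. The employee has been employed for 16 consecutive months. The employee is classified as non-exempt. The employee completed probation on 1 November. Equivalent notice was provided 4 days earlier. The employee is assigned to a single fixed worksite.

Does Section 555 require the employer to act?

(a) schedule shift > 4h — not met.
(b) hours reduced — not met.
(i) non-exempt — satisfied.
(ii) not (≥ 22 at site) — satisfied.
(c) = T AND T = true.
(1) = F OR F OR T = true.
(a) not (fixed location) — fails.
(i) past probation — met.
(ii) tenure ≥ 6 mo. — holds.
(A) < 7 days' notice — not met.
(B) no CBA — satisfied.
(iii): F OR T → true.
(b) = T AND T AND T = true.
So (2) is satisfied (F OR T).
Overall = T AND T = true.

Yes — required.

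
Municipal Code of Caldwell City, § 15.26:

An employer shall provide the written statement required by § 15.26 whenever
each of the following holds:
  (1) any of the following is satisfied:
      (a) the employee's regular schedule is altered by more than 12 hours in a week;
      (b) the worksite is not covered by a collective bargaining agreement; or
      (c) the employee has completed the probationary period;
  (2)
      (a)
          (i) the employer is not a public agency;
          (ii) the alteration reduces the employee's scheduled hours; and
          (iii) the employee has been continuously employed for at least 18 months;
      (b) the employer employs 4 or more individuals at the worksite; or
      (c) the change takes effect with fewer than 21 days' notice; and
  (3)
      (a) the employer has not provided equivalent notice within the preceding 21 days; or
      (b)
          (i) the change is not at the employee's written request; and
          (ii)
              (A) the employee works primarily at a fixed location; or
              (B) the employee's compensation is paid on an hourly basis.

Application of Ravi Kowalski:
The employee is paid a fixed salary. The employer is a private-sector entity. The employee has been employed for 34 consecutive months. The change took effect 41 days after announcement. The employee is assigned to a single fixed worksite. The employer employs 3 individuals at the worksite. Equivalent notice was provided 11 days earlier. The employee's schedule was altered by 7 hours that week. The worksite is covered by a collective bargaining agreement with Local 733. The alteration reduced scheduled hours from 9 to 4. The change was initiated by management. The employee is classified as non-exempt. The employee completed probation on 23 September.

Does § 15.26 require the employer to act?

Yes — required.

(a) schedule shift > 12h — not met.
(b) no CBA — not met.
(c) past probation — met.
(1) = F OR F OR T = true.
(i) not (public agency) — satisfied.
(ii) hours reduced — satisfied.
(iii) tenure ≥ 18 mo. — satisfied.
(a) = T AND T AND T = true.
(b) ≥ 4 at site — not satisfied.
(c) < 21 days' notice — fails.
So (2) is satisfied (T OR F OR F).
(a) no recent notice — not satisfied.
(i) not employee-requested — holds.
(A) fixed location — met.
(B) hourly-paid — not met.
(ii) = T OR F = true.
So (b) is satisfied (T AND T).
(3) = F OR T = true.
So Overall is satisfied (T AND T AND T).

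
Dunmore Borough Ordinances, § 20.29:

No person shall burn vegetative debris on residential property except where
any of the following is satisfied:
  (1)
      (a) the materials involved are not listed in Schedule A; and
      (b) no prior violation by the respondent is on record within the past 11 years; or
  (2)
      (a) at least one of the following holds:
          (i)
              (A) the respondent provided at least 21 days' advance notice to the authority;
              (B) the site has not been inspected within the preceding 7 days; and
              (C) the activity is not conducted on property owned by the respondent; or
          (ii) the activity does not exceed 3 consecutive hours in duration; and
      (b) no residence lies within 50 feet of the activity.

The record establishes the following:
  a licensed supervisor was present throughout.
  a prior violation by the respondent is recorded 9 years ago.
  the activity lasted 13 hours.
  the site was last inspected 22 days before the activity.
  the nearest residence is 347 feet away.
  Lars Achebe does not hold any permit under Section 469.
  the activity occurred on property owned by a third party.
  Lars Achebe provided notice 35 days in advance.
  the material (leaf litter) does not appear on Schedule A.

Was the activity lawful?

(a) not (Schedule A material) — holds.
(b) no prior violation — fails.
(1): T AND F → false.
(A) ≥21 days' notice — met.
(B) not (site inspected) — holds.
(C) not (own property) — met.
(i) = T AND T AND T = true.
(ii) ≤ 3 hrs duration — not met.
(a): T OR F → true.
(b) no residence in 50 ft — met.
(2) = T AND T = true.
So Overall is satisfied (F OR T).

Yes — lawful.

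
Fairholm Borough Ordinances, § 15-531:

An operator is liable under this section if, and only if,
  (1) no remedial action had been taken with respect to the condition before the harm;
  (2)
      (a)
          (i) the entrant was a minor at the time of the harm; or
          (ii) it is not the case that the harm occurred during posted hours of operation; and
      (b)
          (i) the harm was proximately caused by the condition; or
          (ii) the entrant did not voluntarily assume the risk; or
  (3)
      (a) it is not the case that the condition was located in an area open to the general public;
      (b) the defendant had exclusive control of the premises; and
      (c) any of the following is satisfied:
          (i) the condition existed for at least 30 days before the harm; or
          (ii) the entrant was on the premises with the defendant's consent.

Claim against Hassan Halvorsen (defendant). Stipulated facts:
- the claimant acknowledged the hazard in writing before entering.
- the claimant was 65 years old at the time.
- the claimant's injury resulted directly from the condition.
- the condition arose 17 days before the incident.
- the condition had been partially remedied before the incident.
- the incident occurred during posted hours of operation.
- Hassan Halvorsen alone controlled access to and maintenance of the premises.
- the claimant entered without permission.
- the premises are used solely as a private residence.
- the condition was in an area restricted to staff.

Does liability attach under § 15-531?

(1) no remedial action — fails.
(i) entrant a minor — fails.
(ii) not (during posted hours) — not satisfied.
(a): F OR F → false.
(i) proximate cause — satisfied.
(ii) no assumed risk — fails.
(b): T OR F → true.
So (2) is not satisfied (F AND T).
(a) not (public area) — holds.
(b) exclusive control — satisfied.
(i) condition ≥30 days old — not met.
(ii) consent to enter — not satisfied.
(c): F OR F → false.
(3): T AND T AND F → false.
So Overall is not satisfied (F OR F OR F).

No — not liable.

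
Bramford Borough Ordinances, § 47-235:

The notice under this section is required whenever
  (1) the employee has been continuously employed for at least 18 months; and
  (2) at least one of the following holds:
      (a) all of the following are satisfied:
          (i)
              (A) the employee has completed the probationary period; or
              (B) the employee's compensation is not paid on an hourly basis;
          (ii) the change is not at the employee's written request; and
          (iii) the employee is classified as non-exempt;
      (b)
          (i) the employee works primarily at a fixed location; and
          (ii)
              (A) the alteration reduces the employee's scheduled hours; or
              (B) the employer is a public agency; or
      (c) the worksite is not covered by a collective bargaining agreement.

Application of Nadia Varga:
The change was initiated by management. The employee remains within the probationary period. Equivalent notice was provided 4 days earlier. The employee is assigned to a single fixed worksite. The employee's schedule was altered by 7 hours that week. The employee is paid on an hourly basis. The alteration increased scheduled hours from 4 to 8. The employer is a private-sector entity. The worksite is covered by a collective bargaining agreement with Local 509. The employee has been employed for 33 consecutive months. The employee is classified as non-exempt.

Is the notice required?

(1) tenure ≥ 18 mo. — holds.
(A) past probation — not met.
(B) not (hourly-paid) — fails.
(i): F OR F → false.
(ii) not employee-requested — met.
(iii) non-exempt — satisfied.
(a) = F AND T AND T = false.
(i) fixed location — satisfied.
(A) hours reduced — not met.
(B) public agency — not satisfied.
(ii) = F OR F = false.
(b) = T AND F = false.
(c) no CBA — not met.
So (2) is not satisfied (F OR F OR F).
Overall = T AND F = false.

No — not required.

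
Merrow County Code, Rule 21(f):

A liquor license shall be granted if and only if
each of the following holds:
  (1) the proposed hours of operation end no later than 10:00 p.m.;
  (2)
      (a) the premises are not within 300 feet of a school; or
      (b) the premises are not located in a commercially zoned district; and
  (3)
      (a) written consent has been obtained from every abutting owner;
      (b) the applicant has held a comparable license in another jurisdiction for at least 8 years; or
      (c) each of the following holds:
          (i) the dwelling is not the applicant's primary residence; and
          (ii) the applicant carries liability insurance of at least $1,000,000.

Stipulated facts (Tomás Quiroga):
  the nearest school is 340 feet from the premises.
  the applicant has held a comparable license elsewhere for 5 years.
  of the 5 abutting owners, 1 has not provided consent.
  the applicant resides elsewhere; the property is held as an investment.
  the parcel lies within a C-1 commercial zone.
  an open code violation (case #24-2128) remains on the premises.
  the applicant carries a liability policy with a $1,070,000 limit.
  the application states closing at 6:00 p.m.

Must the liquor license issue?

Yes — granted.

(1) closes by 10 p.m. — met.
(a) ≥300 ft from school — holds.
(b) not (commercially zoned) — fails.
(2): T OR F → true.
(a) all abutters consent — not met.
(b) prior license ≥ 8 yr — not met.
(i) not (primary residence) — satisfied.
(ii) insurance ≥ $1,000,000 — met.
(c): T AND T → true.
So (3) is satisfied (F OR F OR T).
Overall = T AND T AND T = true.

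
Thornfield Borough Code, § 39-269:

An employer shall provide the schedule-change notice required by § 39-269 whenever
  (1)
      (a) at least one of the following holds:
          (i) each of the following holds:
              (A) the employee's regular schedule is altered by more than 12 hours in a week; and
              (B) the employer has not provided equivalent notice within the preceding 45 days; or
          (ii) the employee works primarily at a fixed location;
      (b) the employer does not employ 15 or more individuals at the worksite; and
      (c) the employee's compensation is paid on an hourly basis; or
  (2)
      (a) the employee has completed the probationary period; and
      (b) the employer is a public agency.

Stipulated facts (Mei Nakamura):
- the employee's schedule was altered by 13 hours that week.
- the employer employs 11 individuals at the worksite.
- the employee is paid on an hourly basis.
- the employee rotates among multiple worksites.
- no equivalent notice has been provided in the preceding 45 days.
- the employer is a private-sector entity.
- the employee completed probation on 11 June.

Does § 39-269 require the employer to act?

(A) schedule shift > 12h — met.
(B) no recent notice — satisfied.
(i) = T AND T = true.
(ii) fixed location — not satisfied.
So (a) is satisfied (T OR F).
(b) not (≥ 15 at site) — satisfied.
(c) hourly-paid — holds.
(1): T AND T AND T → true.
(a) past probation — met.
(b) public agency — fails.
(2) = T AND F = false.
So Overall is satisfied (T OR F).

Yes — required.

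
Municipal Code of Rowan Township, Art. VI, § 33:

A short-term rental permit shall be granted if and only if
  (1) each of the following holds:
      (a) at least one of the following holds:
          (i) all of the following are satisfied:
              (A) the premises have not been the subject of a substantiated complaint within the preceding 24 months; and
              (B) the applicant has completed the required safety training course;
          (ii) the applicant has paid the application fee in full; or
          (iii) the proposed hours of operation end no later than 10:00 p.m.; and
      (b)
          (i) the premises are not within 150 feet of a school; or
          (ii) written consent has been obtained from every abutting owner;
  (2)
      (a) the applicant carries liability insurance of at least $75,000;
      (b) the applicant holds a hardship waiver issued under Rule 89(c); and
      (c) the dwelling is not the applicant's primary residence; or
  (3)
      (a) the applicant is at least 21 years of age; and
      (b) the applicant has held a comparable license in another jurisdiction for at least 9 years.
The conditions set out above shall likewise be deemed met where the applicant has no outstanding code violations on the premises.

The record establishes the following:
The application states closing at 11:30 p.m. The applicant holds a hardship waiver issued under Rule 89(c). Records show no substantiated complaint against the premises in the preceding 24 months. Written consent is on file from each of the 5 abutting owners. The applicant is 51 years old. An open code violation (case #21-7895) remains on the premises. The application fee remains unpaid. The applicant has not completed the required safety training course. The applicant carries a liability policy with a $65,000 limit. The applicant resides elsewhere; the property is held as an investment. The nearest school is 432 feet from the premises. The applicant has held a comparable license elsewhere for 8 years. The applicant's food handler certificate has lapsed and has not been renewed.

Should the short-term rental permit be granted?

No — denied.

(A) no complaint in 24 mo. — satisfied.
(B) safety training — not met.
(i) = T AND F = false.
(ii) fee paid — not satisfied.
(iii) closes by 10 p.m. — fails.
So (a) is not satisfied (F OR F OR F).
(i) ≥150 ft from school — met.
(ii) all abutters consent — met.
(b): T OR T → true.
(1): F AND T → false.
(a) insurance ≥ $75,000 — not met.
(b) hardship waiver — satisfied.
(c) not (primary residence) — holds.
(2): F AND T AND T → false.
(a) age ≥ 21 — holds.
(b) prior license ≥ 9 yr — fails.
(3): T AND F → false.
Overall: F OR F OR F → false.
Exception (no code violations) — not satisfied.
Result: main false OR exception false → false.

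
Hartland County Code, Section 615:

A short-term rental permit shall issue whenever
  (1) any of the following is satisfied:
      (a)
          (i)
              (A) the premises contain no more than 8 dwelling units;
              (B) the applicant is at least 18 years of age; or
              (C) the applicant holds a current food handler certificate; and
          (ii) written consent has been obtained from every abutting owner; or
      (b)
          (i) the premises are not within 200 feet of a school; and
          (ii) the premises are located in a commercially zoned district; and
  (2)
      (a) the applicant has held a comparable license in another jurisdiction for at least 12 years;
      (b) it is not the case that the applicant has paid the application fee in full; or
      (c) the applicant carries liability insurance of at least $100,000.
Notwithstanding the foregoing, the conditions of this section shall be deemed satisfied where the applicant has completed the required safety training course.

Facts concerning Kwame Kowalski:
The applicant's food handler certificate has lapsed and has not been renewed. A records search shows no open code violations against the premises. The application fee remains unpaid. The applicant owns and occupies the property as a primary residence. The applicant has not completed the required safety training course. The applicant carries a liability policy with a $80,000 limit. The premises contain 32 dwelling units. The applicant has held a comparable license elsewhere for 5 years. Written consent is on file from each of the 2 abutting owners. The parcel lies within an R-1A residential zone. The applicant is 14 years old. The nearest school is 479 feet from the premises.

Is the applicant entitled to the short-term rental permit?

(A) ≤ 8 units — not met.
(B) age ≥ 18 — fails.
(C) food handler cert. — not satisfied.
(i) = F OR F OR F = false.
(ii) all abutters consent — met.
So (a) is not satisfied (F AND T).
(i) ≥200 ft from school — satisfied.
(ii) commercially zoned — not met.
(b): T AND F → false.
So (1) is not satisfied (F OR F).
(a) prior license ≥ 12 yr — not satisfied.
(b) not (fee paid) — satisfied.
(c) insurance ≥ $100,000 — not satisfied.
So (2) is satisfied (F OR T OR F).
So Overall is not satisfied (F AND T).
Exception (safety training) — not satisfied.
Result: main false OR exception false → false.

No — denied.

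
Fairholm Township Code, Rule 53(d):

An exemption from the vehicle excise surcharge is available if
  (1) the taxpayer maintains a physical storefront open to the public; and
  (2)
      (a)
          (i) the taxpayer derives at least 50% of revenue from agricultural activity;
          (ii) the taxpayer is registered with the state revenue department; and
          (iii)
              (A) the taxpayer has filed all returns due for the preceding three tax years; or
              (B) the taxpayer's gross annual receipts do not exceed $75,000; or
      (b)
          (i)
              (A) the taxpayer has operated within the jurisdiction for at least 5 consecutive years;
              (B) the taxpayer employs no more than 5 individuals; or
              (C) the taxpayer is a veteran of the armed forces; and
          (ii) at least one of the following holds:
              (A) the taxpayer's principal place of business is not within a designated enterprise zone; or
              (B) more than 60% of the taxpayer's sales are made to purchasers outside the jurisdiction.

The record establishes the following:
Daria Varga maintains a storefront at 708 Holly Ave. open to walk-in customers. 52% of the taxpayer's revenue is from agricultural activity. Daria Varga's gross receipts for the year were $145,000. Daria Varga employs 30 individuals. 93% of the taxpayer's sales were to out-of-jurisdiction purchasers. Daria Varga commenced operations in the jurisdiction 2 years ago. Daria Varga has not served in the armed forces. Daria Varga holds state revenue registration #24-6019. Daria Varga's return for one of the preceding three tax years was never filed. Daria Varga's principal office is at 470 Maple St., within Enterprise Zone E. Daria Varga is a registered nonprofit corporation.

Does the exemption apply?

(1) has storefront — satisfied.
(i) ≥50% agricultural — met.
(ii) state-registered — satisfied.
(A) returns current — fails.
(B) receipts ≤ $75,000 — not met.
So (iii) is not satisfied (F OR F).
So (a) is not satisfied (T AND T AND F).
(A) ≥ 5 yrs in jurisdiction — not satisfied.
(B) ≤ 5 employees — not met.
(C) veteran — fails.
(i): F OR F OR F → false.
(A) not (in enterprise zone) — fails.
(B) >60% out-of-jur. sales — met.
So (ii) is satisfied (F OR T).
(b) = F AND T = false.
So (2) is not satisfied (F OR F).
Overall = T AND F = false.

No — not exempt.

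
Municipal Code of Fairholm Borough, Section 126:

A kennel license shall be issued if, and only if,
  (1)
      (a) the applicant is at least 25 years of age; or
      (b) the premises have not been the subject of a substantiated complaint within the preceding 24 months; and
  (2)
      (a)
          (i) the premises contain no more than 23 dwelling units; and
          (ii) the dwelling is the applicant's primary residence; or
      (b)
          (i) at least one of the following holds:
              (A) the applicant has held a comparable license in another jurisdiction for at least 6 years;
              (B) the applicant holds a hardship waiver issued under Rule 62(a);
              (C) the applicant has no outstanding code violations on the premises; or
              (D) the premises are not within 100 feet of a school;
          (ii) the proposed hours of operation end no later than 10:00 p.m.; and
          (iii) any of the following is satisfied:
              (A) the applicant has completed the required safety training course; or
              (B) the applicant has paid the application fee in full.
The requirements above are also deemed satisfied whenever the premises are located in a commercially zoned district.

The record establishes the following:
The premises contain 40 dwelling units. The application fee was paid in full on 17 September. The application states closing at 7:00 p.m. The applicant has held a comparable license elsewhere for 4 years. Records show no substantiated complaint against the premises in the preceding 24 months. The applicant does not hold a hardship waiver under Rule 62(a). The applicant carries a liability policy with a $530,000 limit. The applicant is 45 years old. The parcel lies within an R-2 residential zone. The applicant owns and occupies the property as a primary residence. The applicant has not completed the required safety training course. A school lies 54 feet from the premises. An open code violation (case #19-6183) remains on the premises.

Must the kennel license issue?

(a) age ≥ 25 — holds.
(b) no complaint in 24 mo. — satisfied.
(1) = T OR T = true.
(i) ≤ 23 units — fails.
(ii) primary residence — holds.
So (a) is not satisfied (F AND T).
(A) prior license ≥ 6 yr — fails.
(B) hardship waiver — not satisfied.
(C) no code violations — not met.
(D) ≥100 ft from school — not satisfied.
(i): F OR F OR F OR F → false.
(ii) closes by 10 p.m. — met.
(A) safety training — fails.
(B) fee paid — met.
(iii): F OR T → true.
(b): F AND T AND T → false.
(2): F OR F → false.
Overall = T AND F = false.
Exception (commercially zoned) — not satisfied.
Result: main false OR exception false → false.

No — denied.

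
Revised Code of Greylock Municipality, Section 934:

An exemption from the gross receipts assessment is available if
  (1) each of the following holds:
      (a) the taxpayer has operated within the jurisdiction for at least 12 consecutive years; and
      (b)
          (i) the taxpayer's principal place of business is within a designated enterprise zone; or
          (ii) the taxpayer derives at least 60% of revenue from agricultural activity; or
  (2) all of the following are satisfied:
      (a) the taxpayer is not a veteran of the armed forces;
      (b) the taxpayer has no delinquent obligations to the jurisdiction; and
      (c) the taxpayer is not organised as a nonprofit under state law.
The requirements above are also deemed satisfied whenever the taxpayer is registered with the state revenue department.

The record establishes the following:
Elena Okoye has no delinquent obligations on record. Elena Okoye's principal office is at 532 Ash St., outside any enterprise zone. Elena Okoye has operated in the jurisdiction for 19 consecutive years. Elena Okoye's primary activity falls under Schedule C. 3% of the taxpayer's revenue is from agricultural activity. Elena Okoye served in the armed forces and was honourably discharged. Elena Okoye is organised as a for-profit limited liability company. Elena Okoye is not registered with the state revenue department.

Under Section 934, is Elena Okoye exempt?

(a) ≥ 12 yrs in jurisdiction — satisfied.
(i) in enterprise zone — not satisfied.
(ii) ≥60% agricultural — not met.
(b): F OR F → false.
So (1) is not satisfied (T AND F).
(a) not (veteran) — not satisfied.
(b) no delinquency — holds.
(c) not (nonprofit) — satisfied.
(2): F AND T AND T → false.
Overall: F OR F → false.
Exception (state-registered) — not satisfied.
Result: main false OR exception false → false.

No — not exempt.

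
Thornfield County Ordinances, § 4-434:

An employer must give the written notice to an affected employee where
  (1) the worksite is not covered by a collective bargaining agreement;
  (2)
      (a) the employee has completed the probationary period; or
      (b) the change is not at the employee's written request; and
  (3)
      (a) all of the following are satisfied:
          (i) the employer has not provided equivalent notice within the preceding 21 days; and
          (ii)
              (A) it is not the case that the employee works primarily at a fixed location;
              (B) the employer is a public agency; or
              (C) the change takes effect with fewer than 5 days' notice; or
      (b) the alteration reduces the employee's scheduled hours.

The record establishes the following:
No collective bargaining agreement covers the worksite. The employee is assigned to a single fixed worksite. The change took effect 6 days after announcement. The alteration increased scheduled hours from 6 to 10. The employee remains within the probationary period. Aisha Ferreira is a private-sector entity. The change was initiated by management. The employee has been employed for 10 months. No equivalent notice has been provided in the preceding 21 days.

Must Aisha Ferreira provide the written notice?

No — not required.

(1) no CBA — holds.
(a) past probation — not met.
(b) not employee-requested — met.
So (2) is satisfied (F OR T).
(i) no recent notice — met.
(A) not (fixed location) — fails.
(B) public agency — not met.
(C) < 5 days' notice — fails.
So (ii) is not satisfied (F OR F OR F).
So (a) is not satisfied (T AND F).
(b) hours reduced — not met.
(3): F OR F → false.
Overall: T AND T AND F → false.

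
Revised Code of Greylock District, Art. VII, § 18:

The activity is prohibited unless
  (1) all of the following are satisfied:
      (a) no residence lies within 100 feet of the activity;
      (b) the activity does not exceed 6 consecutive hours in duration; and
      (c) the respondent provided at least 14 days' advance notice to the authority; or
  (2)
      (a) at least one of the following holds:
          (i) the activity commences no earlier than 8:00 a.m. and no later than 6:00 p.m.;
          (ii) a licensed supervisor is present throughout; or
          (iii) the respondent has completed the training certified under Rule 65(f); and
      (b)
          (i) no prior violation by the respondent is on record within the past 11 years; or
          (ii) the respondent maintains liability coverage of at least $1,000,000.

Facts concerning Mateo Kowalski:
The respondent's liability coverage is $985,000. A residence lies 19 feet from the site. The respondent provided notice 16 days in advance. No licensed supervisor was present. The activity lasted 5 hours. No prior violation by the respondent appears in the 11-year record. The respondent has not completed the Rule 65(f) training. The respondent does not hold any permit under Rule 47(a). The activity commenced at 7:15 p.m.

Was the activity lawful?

No — unlawful.

(a) no residence in 100 ft — not met.
(b) ≤ 6 hrs duration — holds.
(c) ≥14 days' notice — met.
(1) = F AND T AND T = false.
(i) start within hours — not met.
(ii) supervisor present — fails.
(iii) training certified — not satisfied.
(a): F OR F OR F → false.
(i) no prior violation — holds.
(ii) coverage ≥ $1,000,000 — fails.
(b) = T OR F = true.
(2) = F AND T = false.
So Overall is not satisfied (F OR F).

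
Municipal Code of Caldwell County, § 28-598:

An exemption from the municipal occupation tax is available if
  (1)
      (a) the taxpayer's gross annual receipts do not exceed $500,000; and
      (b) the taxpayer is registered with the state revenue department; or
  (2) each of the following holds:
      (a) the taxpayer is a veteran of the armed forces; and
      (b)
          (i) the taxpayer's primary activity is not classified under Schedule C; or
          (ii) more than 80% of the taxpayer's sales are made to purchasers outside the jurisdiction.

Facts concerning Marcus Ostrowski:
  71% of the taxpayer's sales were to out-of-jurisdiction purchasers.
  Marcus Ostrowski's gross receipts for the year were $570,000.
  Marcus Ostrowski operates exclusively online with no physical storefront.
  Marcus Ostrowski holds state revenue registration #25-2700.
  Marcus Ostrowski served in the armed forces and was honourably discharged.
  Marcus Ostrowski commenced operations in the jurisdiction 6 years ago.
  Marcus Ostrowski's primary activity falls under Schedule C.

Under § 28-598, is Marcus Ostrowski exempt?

No — not exempt.

(a) receipts ≤ $500,000 — not satisfied.
(b) state-registered — satisfied.
(1): F AND T → false.
(a) veteran — met.
(i) not (Schedule C activity) — not satisfied.
(ii) >80% out-of-jur. sales — not met.
(b) = F OR F = false.
(2) = T AND F = false.
Overall = F OR F = false.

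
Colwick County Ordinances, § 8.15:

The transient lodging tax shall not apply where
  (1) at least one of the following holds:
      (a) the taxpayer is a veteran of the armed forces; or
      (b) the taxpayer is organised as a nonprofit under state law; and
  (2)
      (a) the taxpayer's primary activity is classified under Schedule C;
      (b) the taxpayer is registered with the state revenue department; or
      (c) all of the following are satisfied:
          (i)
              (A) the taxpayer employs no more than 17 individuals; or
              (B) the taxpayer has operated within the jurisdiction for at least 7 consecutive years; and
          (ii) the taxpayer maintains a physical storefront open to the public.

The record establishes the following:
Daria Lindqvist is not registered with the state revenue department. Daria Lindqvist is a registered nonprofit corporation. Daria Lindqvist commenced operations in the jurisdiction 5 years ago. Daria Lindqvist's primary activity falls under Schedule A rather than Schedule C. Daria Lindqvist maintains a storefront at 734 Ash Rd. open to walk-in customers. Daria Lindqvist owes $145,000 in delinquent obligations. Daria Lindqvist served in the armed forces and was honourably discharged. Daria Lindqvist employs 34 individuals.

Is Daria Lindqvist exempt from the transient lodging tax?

No — not exempt.

(a) veteran — satisfied.
(b) nonprofit — holds.
(1): T OR T → true.
(a) Schedule C activity — not satisfied.
(b) state-registered — not satisfied.
(A) ≤ 17 employees — fails.
(B) ≥ 7 yrs in jurisdiction — not satisfied.
So (i) is not satisfied (F OR F).
(ii) has storefront — holds.
(c) = F AND T = false.
So (2) is not satisfied (F OR F OR F).
So Overall is not satisfied (T AND F).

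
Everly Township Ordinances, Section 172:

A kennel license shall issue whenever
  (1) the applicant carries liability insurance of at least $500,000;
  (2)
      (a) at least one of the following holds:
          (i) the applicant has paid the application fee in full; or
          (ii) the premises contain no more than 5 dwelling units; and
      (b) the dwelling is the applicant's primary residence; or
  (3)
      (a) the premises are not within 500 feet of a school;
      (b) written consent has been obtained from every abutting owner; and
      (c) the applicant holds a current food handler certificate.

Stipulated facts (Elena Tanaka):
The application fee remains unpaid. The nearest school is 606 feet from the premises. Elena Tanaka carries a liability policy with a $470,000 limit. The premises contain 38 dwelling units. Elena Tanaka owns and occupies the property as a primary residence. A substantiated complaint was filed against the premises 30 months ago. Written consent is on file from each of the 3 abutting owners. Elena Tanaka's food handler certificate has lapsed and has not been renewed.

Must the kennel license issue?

No — denied.

(1) insurance ≥ $500,000 — fails.
(i) fee paid — not met.
(ii) ≤ 5 units — fails.
(a) = F OR F = false.
(b) primary residence — holds.
So (2) is not satisfied (F AND T).
(a) ≥500 ft from school — met.
(b) all abutters consent — satisfied.
(c) food handler cert. — not satisfied.
So (3) is not satisfied (T AND T AND F).
Overall: F OR F OR F → false.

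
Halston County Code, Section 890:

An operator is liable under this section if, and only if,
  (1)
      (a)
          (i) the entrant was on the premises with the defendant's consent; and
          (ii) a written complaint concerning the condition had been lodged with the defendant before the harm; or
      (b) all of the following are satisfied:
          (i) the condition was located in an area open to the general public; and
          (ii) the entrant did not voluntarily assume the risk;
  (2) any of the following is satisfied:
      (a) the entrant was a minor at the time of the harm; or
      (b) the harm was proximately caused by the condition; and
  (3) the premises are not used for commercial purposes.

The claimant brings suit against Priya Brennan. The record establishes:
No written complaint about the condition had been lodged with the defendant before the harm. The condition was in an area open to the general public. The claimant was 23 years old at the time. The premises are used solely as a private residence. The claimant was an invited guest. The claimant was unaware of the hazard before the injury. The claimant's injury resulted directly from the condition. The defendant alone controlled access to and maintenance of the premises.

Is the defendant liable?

(i) consent to enter — met.
(ii) complaint lodged — not met.
So (a) is not satisfied (T AND F).
(i) public area — holds.
(ii) no assumed risk — met.
So (b) is satisfied (T AND T).
So (1) is satisfied (F OR T).
(a) entrant a minor — not satisfied.
(b) proximate cause — met.
So (2) is satisfied (F OR T).
(3) not (commercial use) — met.
So Overall is satisfied (T AND T AND T).

Yes — liable.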